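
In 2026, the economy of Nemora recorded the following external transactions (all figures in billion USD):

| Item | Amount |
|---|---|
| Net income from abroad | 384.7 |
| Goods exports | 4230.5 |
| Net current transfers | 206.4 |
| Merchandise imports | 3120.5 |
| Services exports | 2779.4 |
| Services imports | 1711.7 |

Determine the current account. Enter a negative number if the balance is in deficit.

Goods balance = 4230.5 - 3120.5 = 1110.0
Services balance = 2779.4 - 1711.7 = 1067.7
Trade balance (goods + services) = 1110.0 + 1067.7 = 2177.7
Net primary income = 384.7
Net secondary income = 206.4
Current account = 2177.7 + 384.7 + 206.4 = 2768.8

2768.8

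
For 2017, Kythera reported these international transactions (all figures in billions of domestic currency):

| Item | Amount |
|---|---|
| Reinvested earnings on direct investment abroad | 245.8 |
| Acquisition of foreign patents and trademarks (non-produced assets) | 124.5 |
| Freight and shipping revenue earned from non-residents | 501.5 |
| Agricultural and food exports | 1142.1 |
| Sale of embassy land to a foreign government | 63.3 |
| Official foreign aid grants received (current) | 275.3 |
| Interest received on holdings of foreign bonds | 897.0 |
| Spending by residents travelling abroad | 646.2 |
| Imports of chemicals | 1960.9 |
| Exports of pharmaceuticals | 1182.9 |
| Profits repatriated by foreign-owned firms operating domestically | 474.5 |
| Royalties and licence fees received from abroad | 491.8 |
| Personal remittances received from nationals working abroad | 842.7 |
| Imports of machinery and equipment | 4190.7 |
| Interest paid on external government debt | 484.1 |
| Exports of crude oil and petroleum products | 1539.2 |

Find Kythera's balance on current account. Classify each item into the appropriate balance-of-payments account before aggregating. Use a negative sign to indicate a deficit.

Goods: -1960.9 + 1182.9 + 1142.1 - 4190.7 + 1539.2 = -2287.4
Services: 501.5 + 491.8 - 646.2 = 347.1
Primary income: 897.0 - 474.5 + 245.8 - 484.1 = 184.2
Secondary income: 275.3 + 842.7 = 1118.0
Current account = (-2287.4) + 347.1 + 184.2 + 1118.0 = -638.1
(Excluded from the current account — capital account: acquisition of foreign patents and trademarks (non-produced assets) 124.5, sale of embassy land to a foreign government 63.3.)

-638.1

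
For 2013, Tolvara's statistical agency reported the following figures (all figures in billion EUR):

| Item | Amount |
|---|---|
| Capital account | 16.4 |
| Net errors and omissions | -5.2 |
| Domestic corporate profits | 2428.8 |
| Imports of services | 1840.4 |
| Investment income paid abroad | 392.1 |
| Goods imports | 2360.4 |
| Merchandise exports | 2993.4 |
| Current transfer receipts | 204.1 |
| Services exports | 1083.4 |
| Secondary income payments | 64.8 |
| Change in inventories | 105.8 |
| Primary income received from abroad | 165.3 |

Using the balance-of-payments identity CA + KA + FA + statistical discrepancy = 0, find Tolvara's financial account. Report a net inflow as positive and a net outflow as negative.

200.3

Goods balance = 2993.4 - 2360.4 = 633.0
Services balance = 1083.4 - 1840.4 = -757.0
Trade balance (goods + services) = 633.0 + (-757.0) = -124.0
Net primary income = 165.3 - 392.1 = -226.8
Net secondary income = 204.1 - 64.8 = 139.3
Current account = -124.0 + (-226.8) + 139.3 = -211.5
Financial account = -(-211.5 + 16.4 + (-5.2)) = 200.3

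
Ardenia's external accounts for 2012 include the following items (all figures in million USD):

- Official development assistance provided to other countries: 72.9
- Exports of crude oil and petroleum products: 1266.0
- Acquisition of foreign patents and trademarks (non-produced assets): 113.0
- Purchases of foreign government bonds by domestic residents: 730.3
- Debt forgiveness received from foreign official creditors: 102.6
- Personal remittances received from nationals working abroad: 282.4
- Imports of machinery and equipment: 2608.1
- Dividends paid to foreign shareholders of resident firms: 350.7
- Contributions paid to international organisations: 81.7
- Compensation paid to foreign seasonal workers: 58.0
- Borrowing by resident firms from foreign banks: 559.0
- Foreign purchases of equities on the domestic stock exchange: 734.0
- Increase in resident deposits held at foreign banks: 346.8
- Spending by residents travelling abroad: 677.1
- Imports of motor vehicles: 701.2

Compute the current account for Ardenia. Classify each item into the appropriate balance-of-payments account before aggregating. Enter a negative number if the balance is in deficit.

-3001.3

Goods: -2608.1 - 701.2 + 1266.0 = -2043.3
Services: -677.1
Primary income: -58.0 - 350.7 = -408.7
Secondary income: -72.9 - 81.7 + 282.4 = 127.8
Current account = (-2043.3) + (-677.1) + (-408.7) + 127.8 = -3001.3
(Excluded from the current account — capital account: acquisition of foreign patents and trademarks (non-produced assets) 113.0, debt forgiveness received from foreign official creditors 102.6; financial account: purchases of foreign government bonds by domestic residents 730.3, borrowing by resident firms from foreign banks 559.0, foreign purchases of equities on the domestic stock exchange 734.0, increase in resident deposits held at foreign banks 346.8.)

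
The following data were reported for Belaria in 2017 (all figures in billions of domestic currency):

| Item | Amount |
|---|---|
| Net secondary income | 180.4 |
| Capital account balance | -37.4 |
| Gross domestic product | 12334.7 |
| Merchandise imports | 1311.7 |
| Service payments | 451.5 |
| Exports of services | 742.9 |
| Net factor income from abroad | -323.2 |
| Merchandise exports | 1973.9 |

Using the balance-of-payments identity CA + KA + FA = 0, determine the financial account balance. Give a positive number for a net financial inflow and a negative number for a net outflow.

-773.4

Goods balance = 1973.9 - 1311.7 = 662.2
Services balance = 742.9 - 451.5 = 291.4
Trade balance (goods + services) = 662.2 + 291.4 = 953.6
Net primary income = -323.2
Net secondary income = 180.4
Current account = 953.6 + (-323.2) + 180.4 = 810.8
Financial account = -(810.8 + (-37.4)) = -773.4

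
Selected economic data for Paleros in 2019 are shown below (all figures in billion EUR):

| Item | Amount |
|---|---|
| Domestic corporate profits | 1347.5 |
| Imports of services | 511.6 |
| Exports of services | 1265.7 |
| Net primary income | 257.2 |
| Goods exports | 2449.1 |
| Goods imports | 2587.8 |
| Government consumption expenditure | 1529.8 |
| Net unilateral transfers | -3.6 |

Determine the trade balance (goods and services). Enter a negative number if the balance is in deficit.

615.4

Goods balance = 2449.1 - 2587.8 = -138.7
Services balance = 1265.7 - 511.6 = 754.1
Trade balance (goods + services) = -138.7 + 754.1 = 615.4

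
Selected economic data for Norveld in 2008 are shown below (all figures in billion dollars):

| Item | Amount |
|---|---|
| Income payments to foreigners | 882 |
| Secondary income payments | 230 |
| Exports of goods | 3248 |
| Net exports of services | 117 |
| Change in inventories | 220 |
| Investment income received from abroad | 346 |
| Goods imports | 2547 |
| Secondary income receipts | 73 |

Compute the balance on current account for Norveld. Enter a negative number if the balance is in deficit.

Goods balance = 3248 - 2547 = 701
Services balance = 117
Trade balance (goods + services) = 701 + 117 = 818
Net primary income = 346 - 882 = -536
Net secondary income = 73 - 230 = -157
Current account = 818 + (-536) + (-157) = 125

125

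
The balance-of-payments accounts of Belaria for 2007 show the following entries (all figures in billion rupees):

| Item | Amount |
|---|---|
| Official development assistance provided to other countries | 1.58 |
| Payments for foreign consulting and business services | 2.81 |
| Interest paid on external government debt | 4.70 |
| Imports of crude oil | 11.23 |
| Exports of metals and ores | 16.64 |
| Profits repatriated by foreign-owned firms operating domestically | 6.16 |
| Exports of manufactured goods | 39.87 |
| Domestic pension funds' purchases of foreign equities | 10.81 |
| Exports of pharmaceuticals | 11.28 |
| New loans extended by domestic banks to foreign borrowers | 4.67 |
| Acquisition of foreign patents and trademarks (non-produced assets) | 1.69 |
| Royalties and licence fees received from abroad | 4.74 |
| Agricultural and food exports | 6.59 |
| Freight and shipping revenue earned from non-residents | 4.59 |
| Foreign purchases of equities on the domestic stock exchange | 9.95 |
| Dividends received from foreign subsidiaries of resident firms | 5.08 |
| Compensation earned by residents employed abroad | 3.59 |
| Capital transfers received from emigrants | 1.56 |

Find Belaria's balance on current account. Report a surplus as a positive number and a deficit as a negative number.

Goods: 11.28 + 39.87 + 6.59 + 16.64 - 11.23 = 63.15
Services: 4.59 - 2.81 + 4.74 = 6.52
Primary income: 3.59 - 6.16 - 4.70 + 5.08 = -2.19
Secondary income: -1.58
Current account = 63.15 + 6.52 + (-2.19) + (-1.58) = 65.90
(Excluded from the current account — financial account: domestic pension funds' purchases of foreign equities 10.81, new loans extended by domestic banks to foreign borrowers 4.67, foreign purchases of equities on the domestic stock exchange 9.95; capital account: acquisition of foreign patents and trademarks (non-produced assets) 1.69, capital transfers received from emigrants 1.56.)

65.90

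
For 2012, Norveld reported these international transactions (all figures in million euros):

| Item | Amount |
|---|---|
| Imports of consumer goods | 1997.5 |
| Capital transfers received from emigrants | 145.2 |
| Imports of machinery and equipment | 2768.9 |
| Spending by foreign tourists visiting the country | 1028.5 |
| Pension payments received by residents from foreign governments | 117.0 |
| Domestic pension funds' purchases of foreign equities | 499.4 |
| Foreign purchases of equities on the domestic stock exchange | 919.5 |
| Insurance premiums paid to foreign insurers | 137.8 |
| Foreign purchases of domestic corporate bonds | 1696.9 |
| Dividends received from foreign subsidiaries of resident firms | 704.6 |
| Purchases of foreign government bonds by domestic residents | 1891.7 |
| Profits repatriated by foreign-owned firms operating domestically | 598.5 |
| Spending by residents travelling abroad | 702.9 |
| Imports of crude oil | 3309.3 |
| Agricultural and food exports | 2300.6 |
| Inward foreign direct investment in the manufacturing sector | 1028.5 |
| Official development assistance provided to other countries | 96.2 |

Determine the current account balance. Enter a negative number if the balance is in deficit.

-5460.4

Goods: -1997.5 - 3309.3 + 2300.6 - 2768.9 = -5775.1
Services: -137.8 - 702.9 + 1028.5 = 187.8
Primary income: -598.5 + 704.6 = 106.1
Secondary income: 117.0 - 96.2 = 20.8
Current account = (-5775.1) + 187.8 + 106.1 + 20.8 = -5460.4
(Excluded from the current account — capital account: capital transfers received from emigrants 145.2; financial account: domestic pension funds' purchases of foreign equities 499.4, foreign purchases of equities on the domestic stock exchange 919.5, foreign purchases of domestic corporate bonds 1696.9, purchases of foreign government bonds by domestic residents 1891.7, inward foreign direct investment in the manufacturing sector 1028.5.)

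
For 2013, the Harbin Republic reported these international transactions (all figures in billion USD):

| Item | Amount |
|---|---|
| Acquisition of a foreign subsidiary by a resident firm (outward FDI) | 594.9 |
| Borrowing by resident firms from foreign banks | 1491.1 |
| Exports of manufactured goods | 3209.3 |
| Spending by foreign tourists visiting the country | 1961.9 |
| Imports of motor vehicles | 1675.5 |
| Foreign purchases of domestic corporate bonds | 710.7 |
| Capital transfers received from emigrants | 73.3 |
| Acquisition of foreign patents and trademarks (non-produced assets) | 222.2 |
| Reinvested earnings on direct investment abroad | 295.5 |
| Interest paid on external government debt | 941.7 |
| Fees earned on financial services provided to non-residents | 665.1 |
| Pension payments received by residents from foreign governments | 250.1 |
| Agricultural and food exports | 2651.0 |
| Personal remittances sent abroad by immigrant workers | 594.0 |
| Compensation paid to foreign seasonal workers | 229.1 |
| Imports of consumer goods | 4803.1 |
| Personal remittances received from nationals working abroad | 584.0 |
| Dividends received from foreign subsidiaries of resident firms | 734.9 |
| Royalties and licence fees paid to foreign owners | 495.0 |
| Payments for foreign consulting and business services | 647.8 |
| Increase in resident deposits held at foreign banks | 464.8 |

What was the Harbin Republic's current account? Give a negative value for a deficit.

965.6

Goods: 3209.3 + 2651.0 - 4803.1 - 1675.5 = -618.3
Services: 665.1 + 1961.9 - 647.8 - 495.0 = 1484.2
Primary income: -229.1 + 295.5 + 734.9 - 941.7 = -140.4
Secondary income: 250.1 + 584.0 - 594.0 = 240.1
Current account = (-618.3) + 1484.2 + (-140.4) + 240.1 = 965.6
(Excluded from the current account — financial account: acquisition of a foreign subsidiary by a resident firm (outward FDI) 594.9, borrowing by resident firms from foreign banks 1491.1, foreign purchases of domestic corporate bonds 710.7, increase in resident deposits held at foreign banks 464.8; capital account: capital transfers received from emigrants 73.3, acquisition of foreign patents and trademarks (non-produced assets) 222.2.)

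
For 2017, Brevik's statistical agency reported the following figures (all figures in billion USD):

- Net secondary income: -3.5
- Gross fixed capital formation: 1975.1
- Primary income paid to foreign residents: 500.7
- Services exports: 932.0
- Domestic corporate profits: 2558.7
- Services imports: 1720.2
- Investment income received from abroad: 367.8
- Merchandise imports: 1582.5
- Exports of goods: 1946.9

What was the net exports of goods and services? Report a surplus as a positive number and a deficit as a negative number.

-423.8

Goods balance = 1946.9 - 1582.5 = 364.4
Services balance = 932.0 - 1720.2 = -788.2
Trade balance (goods + services) = 364.4 + (-788.2) = -423.8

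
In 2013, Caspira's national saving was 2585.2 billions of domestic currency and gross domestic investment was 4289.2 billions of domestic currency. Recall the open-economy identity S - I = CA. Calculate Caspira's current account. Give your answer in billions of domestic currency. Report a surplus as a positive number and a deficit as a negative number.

S - I = CA (net lending to the rest of the world).
CA = S - I = 2585.2 - 4289.2 = -1704.0

-1704.0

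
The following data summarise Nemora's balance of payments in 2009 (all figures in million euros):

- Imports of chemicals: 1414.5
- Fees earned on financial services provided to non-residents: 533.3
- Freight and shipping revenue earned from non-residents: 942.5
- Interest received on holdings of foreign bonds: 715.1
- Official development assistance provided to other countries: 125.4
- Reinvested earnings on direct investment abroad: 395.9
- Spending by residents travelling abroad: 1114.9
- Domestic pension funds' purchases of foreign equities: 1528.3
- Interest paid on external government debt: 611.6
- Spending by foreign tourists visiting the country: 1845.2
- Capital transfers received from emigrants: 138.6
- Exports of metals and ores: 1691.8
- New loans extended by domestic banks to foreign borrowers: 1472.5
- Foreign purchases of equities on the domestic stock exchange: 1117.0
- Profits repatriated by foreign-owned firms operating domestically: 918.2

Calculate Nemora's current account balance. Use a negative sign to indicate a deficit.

1939.2

Goods: 1691.8 - 1414.5 = 277.3
Services: 942.5 + 1845.2 + 533.3 - 1114.9 = 2206.1
Primary income: -611.6 - 918.2 + 715.1 + 395.9 = -418.8
Secondary income: -125.4
Current account = 277.3 + 2206.1 + (-418.8) + (-125.4) = 1939.2
(Excluded from the current account — financial account: domestic pension funds' purchases of foreign equities 1528.3, new loans extended by domestic banks to foreign borrowers 1472.5, foreign purchases of equities on the domestic stock exchange 1117.0; capital account: capital transfers received from emigrants 138.6.)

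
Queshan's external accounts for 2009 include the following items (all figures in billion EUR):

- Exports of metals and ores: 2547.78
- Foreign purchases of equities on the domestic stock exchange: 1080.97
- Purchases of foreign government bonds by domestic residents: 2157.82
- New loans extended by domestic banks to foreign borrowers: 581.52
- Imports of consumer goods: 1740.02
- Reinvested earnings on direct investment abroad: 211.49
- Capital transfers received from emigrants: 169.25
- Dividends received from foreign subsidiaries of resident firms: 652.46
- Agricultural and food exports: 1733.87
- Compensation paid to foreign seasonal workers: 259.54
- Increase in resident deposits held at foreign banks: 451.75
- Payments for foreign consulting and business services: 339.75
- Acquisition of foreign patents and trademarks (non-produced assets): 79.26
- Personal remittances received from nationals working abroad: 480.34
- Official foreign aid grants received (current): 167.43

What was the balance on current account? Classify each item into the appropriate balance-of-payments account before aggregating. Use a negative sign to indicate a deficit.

3454.06

Goods: 2547.78 + 1733.87 - 1740.02 = 2541.63
Services: -339.75
Primary income: -259.54 + 211.49 + 652.46 = 604.41
Secondary income: 480.34 + 167.43 = 647.77
Current account = 2541.63 + (-339.75) + 604.41 + 647.77 = 3454.06
(Excluded from the current account — financial account: foreign purchases of equities on the domestic stock exchange 1080.97, purchases of foreign government bonds by domestic residents 2157.82, new loans extended by domestic banks to foreign borrowers 581.52, increase in resident deposits held at foreign banks 451.75; capital account: capital transfers received from emigrants 169.25, acquisition of foreign patents and trademarks (non-produced assets) 79.26.)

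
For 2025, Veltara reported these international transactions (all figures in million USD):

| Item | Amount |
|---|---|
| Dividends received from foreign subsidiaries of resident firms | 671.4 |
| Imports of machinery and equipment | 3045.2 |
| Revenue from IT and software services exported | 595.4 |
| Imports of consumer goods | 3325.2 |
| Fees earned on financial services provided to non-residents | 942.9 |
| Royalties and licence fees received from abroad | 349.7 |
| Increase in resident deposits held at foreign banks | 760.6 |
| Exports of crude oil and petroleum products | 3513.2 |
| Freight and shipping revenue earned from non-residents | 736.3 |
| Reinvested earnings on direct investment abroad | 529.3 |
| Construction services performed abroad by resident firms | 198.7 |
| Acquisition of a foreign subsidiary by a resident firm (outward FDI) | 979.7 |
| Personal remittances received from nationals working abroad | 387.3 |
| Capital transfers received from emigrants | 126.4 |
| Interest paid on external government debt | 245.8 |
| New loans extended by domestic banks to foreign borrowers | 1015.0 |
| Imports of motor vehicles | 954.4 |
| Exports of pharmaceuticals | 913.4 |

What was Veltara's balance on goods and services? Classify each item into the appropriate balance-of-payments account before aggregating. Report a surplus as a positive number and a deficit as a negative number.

Goods: -3045.2 + 3513.2 + 913.4 - 954.4 - 3325.2 = -2898.2
Services: 349.7 + 736.3 + 942.9 + 198.7 + 595.4 = 2823.0
Trade balance = -2898.2 + 2823.0 = -75.2
(Excluded from the trade balance — primary income: dividends received from foreign subsidiaries of resident firms 671.4, reinvested earnings on direct investment abroad 529.3, interest paid on external government debt 245.8; financial account: increase in resident deposits held at foreign banks 760.6, acquisition of a foreign subsidiary by a resident firm (outward FDI) 979.7, new loans extended by domestic banks to foreign borrowers 1015.0; secondary income: personal remittances received from nationals working abroad 387.3; capital account: capital transfers received from emigrants 126.4.)

-75.2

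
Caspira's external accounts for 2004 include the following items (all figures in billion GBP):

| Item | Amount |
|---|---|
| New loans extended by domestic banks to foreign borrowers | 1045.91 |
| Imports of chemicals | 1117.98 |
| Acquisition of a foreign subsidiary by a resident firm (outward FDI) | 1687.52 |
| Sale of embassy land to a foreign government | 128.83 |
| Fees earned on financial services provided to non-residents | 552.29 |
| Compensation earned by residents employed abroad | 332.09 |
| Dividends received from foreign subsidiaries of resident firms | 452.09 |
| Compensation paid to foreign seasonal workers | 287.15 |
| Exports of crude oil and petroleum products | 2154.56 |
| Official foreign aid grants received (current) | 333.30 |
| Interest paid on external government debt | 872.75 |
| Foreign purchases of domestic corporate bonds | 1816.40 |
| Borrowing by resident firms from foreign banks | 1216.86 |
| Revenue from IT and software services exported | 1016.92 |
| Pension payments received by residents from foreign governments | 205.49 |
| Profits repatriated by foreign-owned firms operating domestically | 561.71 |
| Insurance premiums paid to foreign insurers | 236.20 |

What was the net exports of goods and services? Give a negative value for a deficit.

Goods: -1117.98 + 2154.56 = 1036.58
Services: -236.20 + 552.29 + 1016.92 = 1333.01
Trade balance = 1036.58 + 1333.01 = 2369.59
(Excluded from the trade balance — financial account: new loans extended by domestic banks to foreign borrowers 1045.91, acquisition of a foreign subsidiary by a resident firm (outward FDI) 1687.52, foreign purchases of domestic corporate bonds 1816.40, borrowing by resident firms from foreign banks 1216.86; capital account: sale of embassy land to a foreign government 128.83; primary income: compensation earned by residents employed abroad 332.09, dividends received from foreign subsidiaries of resident firms 452.09, compensation paid to foreign seasonal workers 287.15, interest paid on external government debt 872.75, profits repatriated by foreign-owned firms operating domestically 561.71; secondary income: official foreign aid grants received (current) 333.30, pension payments received by residents from foreign governments 205.49.)

2369.59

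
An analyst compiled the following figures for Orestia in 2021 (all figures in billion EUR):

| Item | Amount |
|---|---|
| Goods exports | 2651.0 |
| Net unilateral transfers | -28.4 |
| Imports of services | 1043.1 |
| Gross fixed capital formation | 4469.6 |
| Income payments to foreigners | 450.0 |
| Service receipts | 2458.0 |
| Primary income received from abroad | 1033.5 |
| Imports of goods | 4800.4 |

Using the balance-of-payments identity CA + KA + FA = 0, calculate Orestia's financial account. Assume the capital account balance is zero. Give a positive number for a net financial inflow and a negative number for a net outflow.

179.4

Goods balance = 2651.0 - 4800.4 = -2149.4
Services balance = 2458.0 - 1043.1 = 1414.9
Trade balance (goods + services) = -2149.4 + 1414.9 = -734.5
Net primary income = 1033.5 - 450.0 = 583.5
Net secondary income = -28.4
Current account = -734.5 + 583.5 + (-28.4) = -179.4
Financial account = -(-179.4) = 179.4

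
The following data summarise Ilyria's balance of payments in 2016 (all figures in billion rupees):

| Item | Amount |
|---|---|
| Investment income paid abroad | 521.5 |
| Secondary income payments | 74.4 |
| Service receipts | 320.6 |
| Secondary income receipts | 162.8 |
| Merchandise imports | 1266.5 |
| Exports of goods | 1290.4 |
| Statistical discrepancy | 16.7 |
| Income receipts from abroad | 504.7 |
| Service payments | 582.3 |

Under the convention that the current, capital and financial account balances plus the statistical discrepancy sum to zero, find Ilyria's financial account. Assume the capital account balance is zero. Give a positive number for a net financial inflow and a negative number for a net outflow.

Goods balance = 1290.4 - 1266.5 = 23.9
Services balance = 320.6 - 582.3 = -261.7
Trade balance (goods + services) = 23.9 + (-261.7) = -237.8
Net primary income = 504.7 - 521.5 = -16.8
Net secondary income = 162.8 - 74.4 = 88.4
Current account = -237.8 + (-16.8) + 88.4 = -166.2
Financial account = -(-166.2 + 16.7) = 149.5

149.5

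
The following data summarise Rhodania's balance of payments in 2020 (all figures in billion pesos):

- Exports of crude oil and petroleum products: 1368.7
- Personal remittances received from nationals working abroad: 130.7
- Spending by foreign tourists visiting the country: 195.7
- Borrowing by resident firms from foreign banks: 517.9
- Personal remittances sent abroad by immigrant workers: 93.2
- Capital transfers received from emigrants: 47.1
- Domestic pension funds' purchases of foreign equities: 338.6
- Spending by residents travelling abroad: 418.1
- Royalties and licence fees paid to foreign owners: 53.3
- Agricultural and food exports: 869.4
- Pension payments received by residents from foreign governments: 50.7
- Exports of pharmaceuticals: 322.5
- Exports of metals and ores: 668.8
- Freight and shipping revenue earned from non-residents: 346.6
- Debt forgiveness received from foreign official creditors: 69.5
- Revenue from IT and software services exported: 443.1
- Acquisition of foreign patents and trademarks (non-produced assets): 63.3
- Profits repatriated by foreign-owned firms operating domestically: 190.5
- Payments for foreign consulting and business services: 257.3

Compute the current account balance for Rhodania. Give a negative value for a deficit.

3383.8

Goods: 668.8 + 1368.7 + 322.5 + 869.4 = 3229.4
Services: 443.1 - 418.1 - 53.3 + 346.6 - 257.3 + 195.7 = 256.7
Primary income: -190.5
Secondary income: 50.7 + 130.7 - 93.2 = 88.2
Current account = 3229.4 + 256.7 + (-190.5) + 88.2 = 3383.8
(Excluded from the current account — financial account: borrowing by resident firms from foreign banks 517.9, domestic pension funds' purchases of foreign equities 338.6; capital account: capital transfers received from emigrants 47.1, debt forgiveness received from foreign official creditors 69.5, acquisition of foreign patents and trademarks (non-produced assets) 63.3.)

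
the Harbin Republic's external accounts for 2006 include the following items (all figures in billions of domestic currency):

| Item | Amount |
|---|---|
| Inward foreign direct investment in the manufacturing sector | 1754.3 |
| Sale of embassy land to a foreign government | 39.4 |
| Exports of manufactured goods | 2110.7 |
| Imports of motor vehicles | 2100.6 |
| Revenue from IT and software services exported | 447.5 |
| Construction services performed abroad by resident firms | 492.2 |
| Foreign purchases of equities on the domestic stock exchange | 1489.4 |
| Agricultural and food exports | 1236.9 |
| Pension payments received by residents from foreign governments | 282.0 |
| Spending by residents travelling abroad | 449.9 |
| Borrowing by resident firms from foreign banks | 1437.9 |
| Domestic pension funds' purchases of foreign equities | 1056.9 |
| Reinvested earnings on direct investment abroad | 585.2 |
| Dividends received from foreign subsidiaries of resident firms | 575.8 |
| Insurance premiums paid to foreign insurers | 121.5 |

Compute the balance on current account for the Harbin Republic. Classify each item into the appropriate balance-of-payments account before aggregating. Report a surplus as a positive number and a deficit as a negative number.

3058.3

Goods: 2110.7 + 1236.9 - 2100.6 = 1247.0
Services: -449.9 - 121.5 + 447.5 + 492.2 = 368.3
Primary income: 575.8 + 585.2 = 1161.0
Secondary income: 282.0
Current account = 1247.0 + 368.3 + 1161.0 + 282.0 = 3058.3
(Excluded from the current account — financial account: inward foreign direct investment in the manufacturing sector 1754.3, foreign purchases of equities on the domestic stock exchange 1489.4, borrowing by resident firms from foreign banks 1437.9, domestic pension funds' purchases of foreign equities 1056.9; capital account: sale of embassy land to a foreign government 39.4.)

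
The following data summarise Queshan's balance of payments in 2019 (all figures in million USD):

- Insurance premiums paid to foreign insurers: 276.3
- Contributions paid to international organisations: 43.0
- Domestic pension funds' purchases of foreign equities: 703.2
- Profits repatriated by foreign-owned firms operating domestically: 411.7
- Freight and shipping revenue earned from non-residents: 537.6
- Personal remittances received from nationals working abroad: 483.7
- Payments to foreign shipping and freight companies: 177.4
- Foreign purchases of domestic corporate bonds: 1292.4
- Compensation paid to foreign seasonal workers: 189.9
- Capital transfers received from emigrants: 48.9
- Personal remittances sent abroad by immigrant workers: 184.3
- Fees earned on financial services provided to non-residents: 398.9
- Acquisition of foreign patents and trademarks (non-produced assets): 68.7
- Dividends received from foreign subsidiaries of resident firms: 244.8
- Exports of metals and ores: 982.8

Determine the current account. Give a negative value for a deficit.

Goods: 982.8
Services: -276.3 - 177.4 + 398.9 + 537.6 = 482.8
Primary income: -189.9 + 244.8 - 411.7 = -356.8
Secondary income: -43.0 + 483.7 - 184.3 = 256.4
Current account = 982.8 + 482.8 + (-356.8) + 256.4 = 1365.2
(Excluded from the current account — financial account: domestic pension funds' purchases of foreign equities 703.2, foreign purchases of domestic corporate bonds 1292.4; capital account: capital transfers received from emigrants 48.9, acquisition of foreign patents and trademarks (non-produced assets) 68.7.)

1365.2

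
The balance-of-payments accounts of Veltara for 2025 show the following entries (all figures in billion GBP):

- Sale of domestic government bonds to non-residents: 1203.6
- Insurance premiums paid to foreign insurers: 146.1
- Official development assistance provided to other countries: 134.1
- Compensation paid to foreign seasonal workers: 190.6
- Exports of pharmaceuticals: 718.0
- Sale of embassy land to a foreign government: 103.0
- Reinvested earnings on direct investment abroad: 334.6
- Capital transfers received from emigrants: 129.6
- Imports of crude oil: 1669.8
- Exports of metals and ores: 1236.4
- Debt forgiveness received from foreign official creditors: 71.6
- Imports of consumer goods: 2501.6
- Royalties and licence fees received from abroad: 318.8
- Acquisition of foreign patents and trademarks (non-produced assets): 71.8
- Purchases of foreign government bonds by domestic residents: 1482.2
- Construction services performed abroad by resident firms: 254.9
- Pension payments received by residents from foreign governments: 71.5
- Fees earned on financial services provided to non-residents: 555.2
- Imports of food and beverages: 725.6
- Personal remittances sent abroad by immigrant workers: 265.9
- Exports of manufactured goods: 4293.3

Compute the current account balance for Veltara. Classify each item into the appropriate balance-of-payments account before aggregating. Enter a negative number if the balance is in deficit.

2149.0

Goods: -2501.6 - 725.6 + 1236.4 + 4293.3 + 718.0 - 1669.8 = 1350.7
Services: 555.2 + 318.8 + 254.9 - 146.1 = 982.8
Primary income: -190.6 + 334.6 = 144.0
Secondary income: -134.1 + 71.5 - 265.9 = -328.5
Current account = 1350.7 + 982.8 + 144.0 + (-328.5) = 2149.0
(Excluded from the current account — financial account: sale of domestic government bonds to non-residents 1203.6, purchases of foreign government bonds by domestic residents 1482.2; capital account: sale of embassy land to a foreign government 103.0, capital transfers received from emigrants 129.6, debt forgiveness received from foreign official creditors 71.6, acquisition of foreign patents and trademarks (non-produced assets) 71.8.)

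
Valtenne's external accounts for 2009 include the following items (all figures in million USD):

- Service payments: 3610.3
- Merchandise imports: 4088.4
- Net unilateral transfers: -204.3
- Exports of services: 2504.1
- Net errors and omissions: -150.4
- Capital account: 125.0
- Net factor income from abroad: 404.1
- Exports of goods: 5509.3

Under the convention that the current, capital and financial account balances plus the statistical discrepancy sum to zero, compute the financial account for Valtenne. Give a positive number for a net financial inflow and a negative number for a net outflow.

-489.1

Goods balance = 5509.3 - 4088.4 = 1420.9
Services balance = 2504.1 - 3610.3 = -1106.2
Trade balance (goods + services) = 1420.9 + (-1106.2) = 314.7
Net primary income = 404.1
Net secondary income = -204.3
Current account = 314.7 + 404.1 + (-204.3) = 514.5
Financial account = -(514.5 + 125.0 + (-150.4)) = -489.1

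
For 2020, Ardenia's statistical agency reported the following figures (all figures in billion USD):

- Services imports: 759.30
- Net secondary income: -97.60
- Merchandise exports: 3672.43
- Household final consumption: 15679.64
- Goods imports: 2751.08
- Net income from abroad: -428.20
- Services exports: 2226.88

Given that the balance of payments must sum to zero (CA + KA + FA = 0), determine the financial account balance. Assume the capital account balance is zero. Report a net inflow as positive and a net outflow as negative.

Goods balance = 3672.43 - 2751.08 = 921.35
Services balance = 2226.88 - 759.30 = 1467.58
Trade balance (goods + services) = 921.35 + 1467.58 = 2388.93
Net primary income = -428.20
Net secondary income = -97.60
Current account = 2388.93 + (-428.20) + (-97.60) = 1863.13
Financial account = -(1863.13) = -1863.13

-1863.13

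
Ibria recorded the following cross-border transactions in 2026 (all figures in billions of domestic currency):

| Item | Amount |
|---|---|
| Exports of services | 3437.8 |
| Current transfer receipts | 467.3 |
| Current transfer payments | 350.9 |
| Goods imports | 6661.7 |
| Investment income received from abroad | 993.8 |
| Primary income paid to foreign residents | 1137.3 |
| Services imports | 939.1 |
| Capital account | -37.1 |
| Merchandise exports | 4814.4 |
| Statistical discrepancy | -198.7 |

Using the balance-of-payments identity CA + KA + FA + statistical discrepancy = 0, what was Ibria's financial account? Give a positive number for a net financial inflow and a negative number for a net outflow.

Goods balance = 4814.4 - 6661.7 = -1847.3
Services balance = 3437.8 - 939.1 = 2498.7
Trade balance (goods + services) = -1847.3 + 2498.7 = 651.4
Net primary income = 993.8 - 1137.3 = -143.5
Net secondary income = 467.3 - 350.9 = 116.4
Current account = 651.4 + (-143.5) + 116.4 = 624.3
Financial account = -(624.3 + (-37.1) + (-198.7)) = -388.5

-388.5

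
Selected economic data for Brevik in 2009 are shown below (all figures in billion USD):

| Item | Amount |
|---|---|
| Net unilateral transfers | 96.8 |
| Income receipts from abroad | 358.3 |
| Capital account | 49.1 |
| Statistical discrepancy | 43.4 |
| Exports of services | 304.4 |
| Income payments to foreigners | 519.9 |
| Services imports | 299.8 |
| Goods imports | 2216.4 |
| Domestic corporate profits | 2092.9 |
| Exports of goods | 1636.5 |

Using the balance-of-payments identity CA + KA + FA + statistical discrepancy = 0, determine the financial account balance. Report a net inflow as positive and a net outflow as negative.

547.6

Goods balance = 1636.5 - 2216.4 = -579.9
Services balance = 304.4 - 299.8 = 4.6
Trade balance (goods + services) = -579.9 + 4.6 = -575.3
Net primary income = 358.3 - 519.9 = -161.6
Net secondary income = 96.8
Current account = -575.3 + (-161.6) + 96.8 = -640.1
Financial account = -(-640.1 + 49.1 + 43.4) = 547.6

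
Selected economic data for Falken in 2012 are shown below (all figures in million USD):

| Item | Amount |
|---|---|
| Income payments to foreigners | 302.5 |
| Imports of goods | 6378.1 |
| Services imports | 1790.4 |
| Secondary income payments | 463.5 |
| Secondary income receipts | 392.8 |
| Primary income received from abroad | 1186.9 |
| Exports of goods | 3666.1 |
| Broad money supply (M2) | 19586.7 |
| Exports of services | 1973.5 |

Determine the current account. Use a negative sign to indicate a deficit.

Goods balance = 3666.1 - 6378.1 = -2712.0
Services balance = 1973.5 - 1790.4 = 183.1
Trade balance (goods + services) = -2712.0 + 183.1 = -2528.9
Net primary income = 1186.9 - 302.5 = 884.4
Net secondary income = 392.8 - 463.5 = -70.7
Current account = -2528.9 + 884.4 + (-70.7) = -1715.2

-1715.2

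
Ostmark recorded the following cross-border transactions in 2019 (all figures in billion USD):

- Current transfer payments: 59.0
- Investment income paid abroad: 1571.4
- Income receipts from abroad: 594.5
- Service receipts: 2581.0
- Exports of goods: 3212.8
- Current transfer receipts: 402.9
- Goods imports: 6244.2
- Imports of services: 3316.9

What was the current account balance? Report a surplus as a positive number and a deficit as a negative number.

-4400.3

Goods balance = 3212.8 - 6244.2 = -3031.4
Services balance = 2581.0 - 3316.9 = -735.9
Trade balance (goods + services) = -3031.4 + (-735.9) = -3767.3
Net primary income = 594.5 - 1571.4 = -976.9
Net secondary income = 402.9 - 59.0 = 343.9
Current account = -3767.3 + (-976.9) + 343.9 = -4400.3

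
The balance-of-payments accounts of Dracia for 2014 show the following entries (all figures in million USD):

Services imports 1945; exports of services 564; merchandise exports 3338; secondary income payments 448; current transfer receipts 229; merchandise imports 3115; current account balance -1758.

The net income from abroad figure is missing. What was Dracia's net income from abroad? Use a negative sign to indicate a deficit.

-381

Current account = goods balance + services balance + net primary income + net secondary income
Sum of the known components = -1377
Net income from abroad = CA - (known components) = -1758 - (-1377) = -381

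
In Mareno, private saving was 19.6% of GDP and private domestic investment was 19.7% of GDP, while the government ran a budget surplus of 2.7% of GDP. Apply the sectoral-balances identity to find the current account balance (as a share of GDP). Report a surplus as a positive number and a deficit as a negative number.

By the sectoral-balances identity, CA = (S_private - I) + (T - G).
Private balance = 19.6 - 19.7 = -0.1
Government balance (T - G) = 2.7
CA = -0.1 + 2.7 = 2.6

2.6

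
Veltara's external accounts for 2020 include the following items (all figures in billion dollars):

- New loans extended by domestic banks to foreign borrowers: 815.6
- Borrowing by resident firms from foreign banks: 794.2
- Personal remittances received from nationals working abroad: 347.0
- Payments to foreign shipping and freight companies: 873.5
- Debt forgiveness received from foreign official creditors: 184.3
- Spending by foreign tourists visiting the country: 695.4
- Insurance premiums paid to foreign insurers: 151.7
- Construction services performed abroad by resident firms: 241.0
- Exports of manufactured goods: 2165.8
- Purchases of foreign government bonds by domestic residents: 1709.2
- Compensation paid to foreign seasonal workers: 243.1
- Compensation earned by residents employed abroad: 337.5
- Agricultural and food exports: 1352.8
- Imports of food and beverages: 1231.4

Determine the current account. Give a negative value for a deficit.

Goods: -1231.4 + 1352.8 + 2165.8 = 2287.2
Services: -151.7 + 695.4 - 873.5 + 241.0 = -88.8
Primary income: -243.1 + 337.5 = 94.4
Secondary income: 347.0
Current account = 2287.2 + (-88.8) + 94.4 + 347.0 = 2639.8
(Excluded from the current account — financial account: new loans extended by domestic banks to foreign borrowers 815.6, borrowing by resident firms from foreign banks 794.2, purchases of foreign government bonds by domestic residents 1709.2; capital account: debt forgiveness received from foreign official creditors 184.3.)

2639.8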